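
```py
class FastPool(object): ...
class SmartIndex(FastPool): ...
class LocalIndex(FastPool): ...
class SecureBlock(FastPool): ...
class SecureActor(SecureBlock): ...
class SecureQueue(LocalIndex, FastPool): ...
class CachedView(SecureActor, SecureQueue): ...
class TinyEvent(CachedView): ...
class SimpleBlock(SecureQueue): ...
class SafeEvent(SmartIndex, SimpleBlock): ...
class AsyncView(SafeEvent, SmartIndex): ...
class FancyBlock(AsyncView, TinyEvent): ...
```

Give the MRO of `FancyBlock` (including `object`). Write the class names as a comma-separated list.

FancyBlock, AsyncView, SafeEvent, SmartIndex, SimpleBlock, TinyEvent, CachedView, SecureActor, SecureBlock, SecureQueue, LocalIndex, FastPool, object

L[FancyBlock] = FancyBlock + merge(L[AsyncView], L[TinyEvent], [AsyncView TinyEvent])
  take AsyncView:  [AsyncView SafeEvent SmartIndex SimpleBlock SecureQueue LocalIndex FastPool object] + [TinyEvent CachedView SecureActor SecureBlock SecureQueue LocalIndex FastPool object] + [AsyncView TinyEvent]
  take SafeEvent:  [SafeEvent SmartIndex SimpleBlock SecureQueue LocalIndex FastPool object] + [TinyEvent CachedView SecureActor SecureBlock SecureQueue LocalIndex FastPool object] + [TinyEvent]
  take SmartIndex:  [SmartIndex SimpleBlock SecureQueue LocalIndex FastPool object] + [TinyEvent CachedView SecureActor SecureBlock SecureQueue LocalIndex FastPool object] + [TinyEvent]
  take SimpleBlock:  [SimpleBlock SecureQueue LocalIndex FastPool object] + [TinyEvent CachedView SecureActor SecureBlock SecureQueue LocalIndex FastPool object] + [TinyEvent]
  take TinyEvent:  [SecureQueue LocalIndex FastPool object] + [TinyEvent CachedView SecureActor SecureBlock SecureQueue LocalIndex FastPool object] + [TinyEvent]
  take CachedView:  [SecureQueue LocalIndex FastPool object] + [CachedView SecureActor SecureBlock SecureQueue LocalIndex FastPool object]
  take SecureActor:  [SecureQueue LocalIndex FastPool object] + [SecureActor SecureBlock SecureQueue LocalIndex FastPool object]
  take SecureBlock:  [SecureQueue LocalIndex FastPool object] + [SecureBlock SecureQueue LocalIndex FastPool object]
  take SecureQueue:  [SecureQueue LocalIndex FastPool object] + [SecureQueue LocalIndex FastPool object]
  take LocalIndex:  [LocalIndex FastPool object] + [LocalIndex FastPool object]
  take FastPool:  [FastPool object] + [FastPool object]
  take object:  [object] + [object]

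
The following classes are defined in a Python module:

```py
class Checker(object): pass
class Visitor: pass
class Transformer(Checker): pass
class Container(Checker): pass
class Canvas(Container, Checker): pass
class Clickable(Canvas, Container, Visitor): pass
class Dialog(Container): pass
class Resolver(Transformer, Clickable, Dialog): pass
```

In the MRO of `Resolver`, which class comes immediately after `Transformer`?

L[Resolver] = Resolver + merge(L[Transformer], L[Clickable], L[Dialog], [Transformer Clickable Dialog])
  take Transformer:  [Transformer Checker object] + [Clickable Canvas Container Checker Visitor object] + [Dialog Container Checker object] + [Transformer Clickable Dialog]
  take Clickable:  [Checker object] + [Clickable Canvas Container Checker Visitor object] + [Dialog Container Checker object] + [Clickable Dialog]
  take Canvas:  [Checker object] + [Canvas Container Checker Visitor object] + [Dialog Container Checker object] + [Dialog]
  take Dialog:  [Checker object] + [Container Checker Visitor object] + [Dialog Container Checker object] + [Dialog]
  take Container:  [Checker object] + [Container Checker Visitor object] + [Container Checker object]
  take Checker:  [Checker object] + [Checker Visitor object] + [Checker object]
  take Visitor:  [object] + [Visitor object] + [object]
  take object:  [object] + [object] + [object]
MRO: Resolver Transformer Clickable Canvas Dialog Container Checker Visitor object
Transformer is at position 1; next is Clickable.

Clickable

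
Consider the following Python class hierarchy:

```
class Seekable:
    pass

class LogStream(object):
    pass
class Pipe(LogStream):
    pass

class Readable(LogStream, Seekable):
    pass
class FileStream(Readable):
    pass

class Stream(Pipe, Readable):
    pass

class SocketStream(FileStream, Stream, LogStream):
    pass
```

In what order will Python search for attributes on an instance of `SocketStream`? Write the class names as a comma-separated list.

L[SocketStream] = SocketStream + merge(L[FileStream], L[Stream], L[LogStream], [FileStream Stream LogStream])
  take FileStream:  [FileStream Readable LogStream Seekable object] + [Stream Pipe Readable LogStream Seekable object] + [LogStream object] + [FileStream Stream LogStream]
  take Stream:  [Readable LogStream Seekable object] + [Stream Pipe Readable LogStream Seekable object] + [LogStream object] + [Stream LogStream]
  take Pipe:  [Readable LogStream Seekable object] + [Pipe Readable LogStream Seekable object] + [LogStream object] + [LogStream]
  take Readable:  [Readable LogStream Seekable object] + [Readable LogStream Seekable object] + [LogStream object] + [LogStream]
  take LogStream:  [LogStream Seekable object] + [LogStream Seekable object] + [LogStream object] + [LogStream]
  take Seekable:  [Seekable object] + [Seekable object] + [object]
  take object:  [object] + [object] + [object]

SocketStream, FileStream, Stream, Pipe, Readable, LogStream, Seekable, object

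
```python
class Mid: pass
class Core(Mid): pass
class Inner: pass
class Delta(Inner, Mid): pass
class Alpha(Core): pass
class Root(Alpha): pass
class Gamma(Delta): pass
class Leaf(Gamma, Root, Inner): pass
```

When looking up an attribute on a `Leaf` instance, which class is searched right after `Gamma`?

Delta

L[Leaf] = Leaf + merge(L[Gamma], L[Root], L[Inner], [Gamma Root Inner])
  take Gamma:  [Gamma Delta Inner Mid object] + [Root Alpha Core Mid object] + [Inner object] + [Gamma Root Inner]
  take Delta:  [Delta Inner Mid object] + [Root Alpha Core Mid object] + [Inner object] + [Root Inner]
  take Root:  [Inner Mid object] + [Root Alpha Core Mid object] + [Inner object] + [Root Inner]
  take Inner:  [Inner Mid object] + [Alpha Core Mid object] + [Inner object] + [Inner]
  take Alpha:  [Mid object] + [Alpha Core Mid object] + [object]
  take Core:  [Mid object] + [Core Mid object] + [object]
  take Mid:  [Mid object] + [Mid object] + [object]
  take object:  [object] + [object] + [object]
MRO: Leaf Gamma Delta Root Inner Alpha Core Mid object
Gamma is at position 1; next is Delta.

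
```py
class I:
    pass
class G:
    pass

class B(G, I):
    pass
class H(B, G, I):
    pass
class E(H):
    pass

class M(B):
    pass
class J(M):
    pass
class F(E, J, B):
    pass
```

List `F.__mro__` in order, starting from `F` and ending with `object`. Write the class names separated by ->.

L[F] = F + merge(L[E], L[J], L[B], [E J B])
  take E:  [E H B G I object] + [J M B G I object] + [B G I object] + [E J B]
  take H:  [H B G I object] + [J M B G I object] + [B G I object] + [J B]
  take J:  [B G I object] + [J M B G I object] + [B G I object] + [J B]
  take M:  [B G I object] + [M B G I object] + [B G I object] + [B]
  take B:  [B G I object] + [B G I object] + [B G I object] + [B]
  take G:  [G I object] + [G I object] + [G I object]
  take I:  [I object] + [I object] + [I object]
  take object:  [object] + [object] + [object]

F -> E -> H -> J -> M -> B -> G -> I -> object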